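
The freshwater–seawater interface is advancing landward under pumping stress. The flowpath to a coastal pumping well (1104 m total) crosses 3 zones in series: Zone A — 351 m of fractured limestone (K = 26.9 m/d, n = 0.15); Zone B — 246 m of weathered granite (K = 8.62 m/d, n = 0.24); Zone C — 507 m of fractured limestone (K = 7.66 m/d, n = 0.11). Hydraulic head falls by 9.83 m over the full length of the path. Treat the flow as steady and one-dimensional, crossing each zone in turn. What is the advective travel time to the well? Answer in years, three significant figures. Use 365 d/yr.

Continuity: the same q passes through each zone, so ΔH = q·Σ(L_j/K_j) — the zones act as resistances in series.
Σ(L/K) = 351/26.9 + 246/8.62 + 507/7.66 = 13.05 + 28.54 + 66.19 = 107.8 d
q = ΔH / Σ(L/K) = 9.83 / 107.8 = 0.09121 m/d (same in every zone)
Zone A: v = q/n = 0.09121/0.15 = 0.6081 m/d → t_A = 351/0.6081 = 577.2 d
Zone B: v = q/n = 0.09121/0.24 = 0.3800 m/d → t_B = 246/0.3800 = 647.3 d
Zone C: v = q/n = 0.09121/0.11 = 0.8292 m/d → t_C = 507/0.8292 = 611.5 d
Total t = 577.2 + 647.3 + 611.5 = 1836 d
   = 1836 / 365 = 5.03 yr

5.03 years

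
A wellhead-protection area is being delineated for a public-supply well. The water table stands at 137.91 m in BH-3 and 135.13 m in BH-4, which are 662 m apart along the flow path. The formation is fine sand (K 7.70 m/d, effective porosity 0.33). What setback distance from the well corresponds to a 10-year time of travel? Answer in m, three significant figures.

Hydraulic gradient i = (137.91 − 135.13) / 662 = 2.78 / 662 = 0.004199
Specific discharge q = 7.70 × 0.004199 = 0.03234 m/d
v = Ki/n = 7.70·0.004199/0.33 = 0.09799 m/d
T = 10 yr × 365 = 3650 d
L = v × T = 0.09799 × 3650 = 357.6 m

358 m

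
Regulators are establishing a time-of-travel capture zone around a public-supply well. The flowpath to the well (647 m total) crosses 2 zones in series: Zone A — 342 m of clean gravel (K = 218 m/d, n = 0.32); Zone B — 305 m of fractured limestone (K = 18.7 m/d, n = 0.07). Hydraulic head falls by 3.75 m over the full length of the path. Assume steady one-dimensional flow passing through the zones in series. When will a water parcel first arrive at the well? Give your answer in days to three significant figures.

624 days

Continuity: the same q passes through each zone, so ΔH = q·Σ(L_j/K_j) — the zones act as resistances in series.
Σ(L/K) = 342/218 + 305/18.7 = 1.569 + 16.31 = 17.88 d
q = ΔH / Σ(L/K) = 3.75 / 17.88 = 0.2097 m/d (same in every zone)
Zone A: v = q/n = 0.2097/0.32 = 0.6554 m/d → t_A = 342/0.6554 = 521.8 d
Zone B: v = q/n = 0.2097/0.07 = 2.996 m/d → t_B = 305/2.996 = 101.8 d
Total t = 521.8 + 101.8 = 623.6 d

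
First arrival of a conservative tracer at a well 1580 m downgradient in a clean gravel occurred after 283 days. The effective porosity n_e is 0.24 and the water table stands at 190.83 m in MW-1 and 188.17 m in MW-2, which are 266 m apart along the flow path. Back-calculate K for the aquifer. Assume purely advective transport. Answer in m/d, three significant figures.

Hydraulic gradient i = (190.83 − 188.17) / 266 = 2.66 / 266 = 0.01000
v = L / t = 1580 / 283 = 5.583 m/d
K = v · n / i = 5.583 × 0.24 / 0.01000 = 134 m/d

134 m/d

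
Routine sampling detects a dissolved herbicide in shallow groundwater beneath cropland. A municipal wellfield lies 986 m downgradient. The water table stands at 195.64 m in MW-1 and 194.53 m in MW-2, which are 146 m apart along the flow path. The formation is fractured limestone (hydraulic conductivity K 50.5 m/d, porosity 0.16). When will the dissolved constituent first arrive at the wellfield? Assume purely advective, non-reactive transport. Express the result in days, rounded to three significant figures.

411 days

Hydraulic gradient i = (195.64 − 194.53) / 146 = 1.11 / 146 = 0.007603
q = Ki = 50.5 × 0.007603 = 0.3839 m/d
Average linear velocity = 0.3839 / 0.16 = 2.400 m/d
t = L / v = 986 / 2.400 = 410.9 d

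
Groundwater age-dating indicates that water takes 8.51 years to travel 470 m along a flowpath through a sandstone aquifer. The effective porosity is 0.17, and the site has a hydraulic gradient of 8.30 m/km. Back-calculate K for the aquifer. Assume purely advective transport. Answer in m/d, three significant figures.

t = 8.51 years = 3106 d
v = L / t = 470 / 3106 = 0.1513 m/d
K = v · n / i = 0.1513 × 0.17 / 0.0083 = 3.10 m/d

3.10 m/d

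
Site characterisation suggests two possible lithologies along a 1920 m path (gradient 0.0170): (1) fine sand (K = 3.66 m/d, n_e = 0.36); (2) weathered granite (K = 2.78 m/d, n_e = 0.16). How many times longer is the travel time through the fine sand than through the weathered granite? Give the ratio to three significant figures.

Unit 1 (fine sand): v = 3.66×0.017/0.36 = 0.1728 m/d, t = 1920/0.1728 = 11110 d
Unit 2 (weathered granite): v = 2.78×0.017/0.16 = 0.2954 m/d, t = 1920/0.2954 = 6500 d
t(fine sand) / t(weathered granite) = 11110/6500 = 1.71

1.71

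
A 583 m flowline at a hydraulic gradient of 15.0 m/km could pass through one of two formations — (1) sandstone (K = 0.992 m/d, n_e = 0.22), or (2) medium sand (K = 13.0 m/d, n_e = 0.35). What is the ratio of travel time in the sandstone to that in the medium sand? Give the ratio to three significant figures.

Unit 1 (sandstone): v = 0.992×0.015/0.22 = 0.06764 m/d, t = 583/0.06764 = 8620 d
Unit 2 (medium sand): v = 13.0×0.015/0.35 = 0.5571 m/d, t = 583/0.5571 = 1046 d
t(sandstone) / t(medium sand) = 8620/1046 = 8.24

8.24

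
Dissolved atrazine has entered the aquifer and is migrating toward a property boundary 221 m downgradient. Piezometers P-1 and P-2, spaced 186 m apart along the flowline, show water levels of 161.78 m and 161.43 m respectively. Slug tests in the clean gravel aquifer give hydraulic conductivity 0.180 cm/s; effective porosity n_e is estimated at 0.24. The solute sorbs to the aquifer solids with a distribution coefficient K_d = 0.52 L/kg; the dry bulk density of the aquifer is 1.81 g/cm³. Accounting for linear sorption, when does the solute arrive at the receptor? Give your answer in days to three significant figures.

Hydraulic gradient i = (161.78 − 161.43) / 186 = 0.35 / 186 = 0.001882
K = 0.180 cm/s × 864 = 155.5 m/d
Darcy flux q = K·i = 155.5 × 0.001882 = 0.2926 m/d
Seepage velocity v = q / n = 0.2926 / 0.24 = 1.219 m/d
Retardation R = 1 + ρ_b·K_d/n = 1 + 1.81×0.52/0.24 = 4.922
Contaminant velocity v_c = v/R = 1.219/4.922 = 0.2478 m/d
t = L/v_c = 221/0.2478 = 892.0 d

892 days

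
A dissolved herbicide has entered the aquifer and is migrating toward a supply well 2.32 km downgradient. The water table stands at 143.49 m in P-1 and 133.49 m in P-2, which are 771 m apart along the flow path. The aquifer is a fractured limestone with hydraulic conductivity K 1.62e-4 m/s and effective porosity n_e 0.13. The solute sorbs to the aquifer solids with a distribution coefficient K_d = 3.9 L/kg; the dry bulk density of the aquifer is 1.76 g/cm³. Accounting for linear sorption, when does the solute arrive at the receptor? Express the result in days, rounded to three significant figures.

Hydraulic gradient i = (143.49 − 133.49) / 771 = 10.00 / 771 = 0.01297
K = 1.62e-4 m/s × 86400 s/d = 14.00 m/d
q = Ki = 14.00 × 0.01297 = 0.1815 m/d
v = Ki/n = 14.00·0.01297/0.13 = 1.396 m/d
Retardation R = 1 + ρ_b·K_d/n = 1 + 1.76×3.9/0.13 = 53.80
Contaminant velocity v_c = v/R = 1.396/53.80 = 0.02596 m/d
L = 2.32 km = 2320 m
t = L/v_c = 2320/0.02596 = 89380 d

89400 days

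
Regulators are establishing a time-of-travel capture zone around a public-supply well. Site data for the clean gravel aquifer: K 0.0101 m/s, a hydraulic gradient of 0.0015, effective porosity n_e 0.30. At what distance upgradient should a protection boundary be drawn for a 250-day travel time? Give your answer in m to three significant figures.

1090 m

K = 0.0101 m/s × 86400 s/d = 872.6 m/d
Darcy flux q = K·i = 872.6 × 0.0015 = 1.309 m/d
Seepage velocity v = q / n = 1.309 / 0.30 = 4.363 m/d
L = v × T = 4.363 × 250 = 1091 m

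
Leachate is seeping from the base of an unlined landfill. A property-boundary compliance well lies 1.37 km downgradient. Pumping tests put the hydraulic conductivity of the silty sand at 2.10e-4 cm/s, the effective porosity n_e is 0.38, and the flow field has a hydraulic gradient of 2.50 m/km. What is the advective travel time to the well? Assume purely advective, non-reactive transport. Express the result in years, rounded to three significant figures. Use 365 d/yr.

K = 2.10e-4 cm/s × 864 = 0.1814 m/d
q = Ki = 0.1814 × 0.0025 = 4.536e-4 m/d
Average linear velocity = 4.536e-4 / 0.38 = 0.001194 m/d
L = 1.37 km = 1370 m
t = L / v = 1370 / 0.001194 = 1.148e6 d
   = 1.148e6 / 365 = 3140 yr

3140 years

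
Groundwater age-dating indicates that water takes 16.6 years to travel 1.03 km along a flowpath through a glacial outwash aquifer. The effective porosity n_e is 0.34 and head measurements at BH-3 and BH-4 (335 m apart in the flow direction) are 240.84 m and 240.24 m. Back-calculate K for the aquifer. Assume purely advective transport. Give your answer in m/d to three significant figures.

Hydraulic gradient i = (240.84 − 240.24) / 335 = 0.60 / 335 = 0.001791
t = 16.6 years = 6059 d
L = 1.03 km = 1030 m
v = L / t = 1030 / 6059 = 0.1700 m/d
K = v · n / i = 0.1700 × 0.34 / 0.001791 = 32.3 m/d

32.3 m/d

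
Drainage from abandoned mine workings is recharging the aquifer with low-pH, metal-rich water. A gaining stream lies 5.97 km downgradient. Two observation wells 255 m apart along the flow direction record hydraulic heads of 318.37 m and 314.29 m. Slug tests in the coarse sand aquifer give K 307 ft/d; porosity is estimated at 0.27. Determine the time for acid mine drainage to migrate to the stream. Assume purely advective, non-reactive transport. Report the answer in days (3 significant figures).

Hydraulic gradient i = (318.37 − 314.29) / 255 = 4.08 / 255 = 0.01600
K = 307 ft/d × 0.3048 = 93.57 m/d
Darcy flux q = K·i = 93.57 × 0.01600 = 1.497 m/d
Seepage velocity v = q / n = 1.497 / 0.27 = 5.545 m/d
L = 5.97 km = 5970 m
t = L / v = 5970 / 5.545 = 1077 d

1080 days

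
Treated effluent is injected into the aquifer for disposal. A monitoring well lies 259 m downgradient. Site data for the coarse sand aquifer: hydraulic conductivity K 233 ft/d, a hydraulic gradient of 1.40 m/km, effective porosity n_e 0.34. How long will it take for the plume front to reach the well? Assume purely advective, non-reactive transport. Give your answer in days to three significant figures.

886 days

K = 233 ft/d × 0.3048 = 71.02 m/d
Darcy flux q = K·i = 71.02 × 0.0014 = 0.09943 m/d
v_s = q/n_e = 0.09943/0.34 = 0.2924 m/d
t = L / v = 259 / 0.2924 = 885.7 d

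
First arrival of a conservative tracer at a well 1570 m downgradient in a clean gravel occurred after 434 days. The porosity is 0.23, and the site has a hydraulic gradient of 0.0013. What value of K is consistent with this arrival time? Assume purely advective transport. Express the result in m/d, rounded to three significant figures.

v = L / t = 1570 / 434 = 3.618 m/d
K = v · n / i = 3.618 × 0.23 / 0.0013 = 640 m/d

640 m/d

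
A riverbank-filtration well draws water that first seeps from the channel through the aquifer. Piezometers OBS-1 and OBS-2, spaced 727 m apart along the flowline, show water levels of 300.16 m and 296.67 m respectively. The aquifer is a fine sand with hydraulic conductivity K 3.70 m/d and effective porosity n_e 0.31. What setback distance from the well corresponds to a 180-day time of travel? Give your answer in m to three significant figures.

10.3 m

Hydraulic gradient i = (300.16 − 296.67) / 727 = 3.49 / 727 = 0.004801
Specific discharge q = 3.70 × 0.004801 = 0.01776 m/d
v = Ki/n = 3.70·0.004801/0.31 = 0.05730 m/d
L = v × T = 0.05730 × 180 = 10.31 m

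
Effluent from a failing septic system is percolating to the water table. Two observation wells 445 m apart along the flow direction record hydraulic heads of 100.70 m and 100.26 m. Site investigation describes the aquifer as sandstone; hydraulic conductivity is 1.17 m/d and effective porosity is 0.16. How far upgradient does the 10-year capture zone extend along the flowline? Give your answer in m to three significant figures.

26.4 m

Hydraulic gradient i = (100.70 − 100.26) / 445 = 0.44 / 445 = 9.888e-4
Specific discharge q = 1.17 × 9.888e-4 = 0.001157 m/d
Average linear velocity = 0.001157 / 0.16 = 0.007230 m/d
T = 10 yr × 365 = 3650 d
L = v × T = 0.007230 × 3650 = 26.39 m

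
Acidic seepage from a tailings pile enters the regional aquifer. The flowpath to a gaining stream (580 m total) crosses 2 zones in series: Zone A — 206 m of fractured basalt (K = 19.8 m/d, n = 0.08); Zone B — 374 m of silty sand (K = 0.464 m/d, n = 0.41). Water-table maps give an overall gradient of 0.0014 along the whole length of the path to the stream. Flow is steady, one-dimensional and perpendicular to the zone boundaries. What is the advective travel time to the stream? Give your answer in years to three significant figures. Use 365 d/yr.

468 years

For zones in series the flux q is common to all zones; the equivalent conductivity is the harmonic (thickness-weighted) mean, K_eq = L_total / Σ(L_j/K_j).
Σ(L/K) = 206/19.8 + 374/0.464 = 10.40 + 806.0 = 816.4 d
K_eq = L_total / Σ(L/K) = 580 / 816.4 = 0.7104 m/d
q = K_eq · i = 0.7104 × 0.0014 = 9.946e-4 m/d (same in every zone)
Zone A: v = q/n = 9.946e-4/0.08 = 0.01243 m/d → t_A = 206/0.01243 = 16570 d
Zone B: v = q/n = 9.946e-4/0.41 = 0.002426 m/d → t_B = 374/0.002426 = 154200 d
Total t = 16570 + 154200 = 170700 d
   = 170700 / 365 = 468 yr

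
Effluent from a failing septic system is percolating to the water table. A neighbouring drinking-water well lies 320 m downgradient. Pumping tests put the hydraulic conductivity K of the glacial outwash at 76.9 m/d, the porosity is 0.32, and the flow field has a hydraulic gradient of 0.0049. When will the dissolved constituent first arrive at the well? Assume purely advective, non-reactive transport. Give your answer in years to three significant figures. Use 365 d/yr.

0.745 years

Specific discharge q = 76.9 × 0.0049 = 0.3768 m/d
Seepage velocity v = q / n = 0.3768 / 0.32 = 1.178 m/d
t = L / v = 320 / 1.178 = 271.8 d
   = 271.8 / 365 = 0.745 yr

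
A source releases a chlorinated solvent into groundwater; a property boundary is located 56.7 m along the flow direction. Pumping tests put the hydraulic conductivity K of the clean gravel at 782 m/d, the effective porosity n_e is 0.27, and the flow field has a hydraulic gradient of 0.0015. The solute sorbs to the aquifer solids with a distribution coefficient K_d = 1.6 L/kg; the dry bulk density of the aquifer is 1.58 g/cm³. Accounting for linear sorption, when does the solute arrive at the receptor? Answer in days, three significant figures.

135 days

Darcy flux q = K·i = 782 × 0.0015 = 1.173 m/d
v_s = q/n_e = 1.173/0.27 = 4.344 m/d
Retardation R = 1 + ρ_b·K_d/n = 1 + 1.58×1.6/0.27 = 10.36
Contaminant velocity v_c = v/R = 4.344/10.36 = 0.4192 m/d
t = L/v_c = 56.7/0.4192 = 135.2 d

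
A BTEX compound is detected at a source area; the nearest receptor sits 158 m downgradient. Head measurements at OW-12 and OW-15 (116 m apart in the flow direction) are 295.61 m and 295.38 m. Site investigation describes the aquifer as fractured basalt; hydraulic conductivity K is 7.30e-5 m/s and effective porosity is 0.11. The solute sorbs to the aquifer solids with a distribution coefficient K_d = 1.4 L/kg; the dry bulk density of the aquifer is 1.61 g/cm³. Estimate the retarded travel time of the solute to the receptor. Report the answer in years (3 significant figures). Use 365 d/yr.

Hydraulic gradient i = (295.61 − 295.38) / 116 = 0.23 / 116 = 0.001983
K = 7.30e-5 m/s × 86400 s/d = 6.307 m/d
q = Ki = 6.307 × 0.001983 = 0.01251 m/d
Seepage velocity v = q / n = 0.01251 / 0.11 = 0.1137 m/d
Retardation R = 1 + ρ_b·K_d/n = 1 + 1.61×1.4/0.11 = 21.49
Contaminant velocity v_c = v/R = 0.1137/21.49 = 0.005290 m/d
t = L/v_c = 158/0.005290 = 29870 d
   = 29870/365 = 81.8 yr

81.8 years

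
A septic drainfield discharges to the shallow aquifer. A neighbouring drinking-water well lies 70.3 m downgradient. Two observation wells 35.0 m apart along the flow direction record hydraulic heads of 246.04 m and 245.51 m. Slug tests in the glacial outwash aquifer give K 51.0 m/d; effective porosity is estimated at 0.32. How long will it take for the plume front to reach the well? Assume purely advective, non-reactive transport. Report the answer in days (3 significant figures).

Hydraulic gradient i = (246.04 − 245.51) / 35.0 = 0.53 / 35.0 = 0.01514
Specific discharge q = 51.0 × 0.01514 = 0.7723 m/d
Seepage velocity v = q / n = 0.7723 / 0.32 = 2.413 m/d
t = L / v = 70.3 / 2.413 = 29.13 d

29.1 days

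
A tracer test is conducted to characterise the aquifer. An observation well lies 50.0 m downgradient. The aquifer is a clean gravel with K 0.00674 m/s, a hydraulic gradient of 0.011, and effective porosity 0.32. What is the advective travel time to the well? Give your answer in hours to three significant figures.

K = 0.00674 m/s × 86400 s/d = 582.3 m/d
q = Ki = 582.3 × 0.011 = 6.406 m/d
Seepage velocity v = q / n = 6.406 / 0.32 = 20.02 m/d
t = L / v = 50.0 / 20.02 = 2.498 d
   = 2.498 × 24 = 59.9 h

59.9 hours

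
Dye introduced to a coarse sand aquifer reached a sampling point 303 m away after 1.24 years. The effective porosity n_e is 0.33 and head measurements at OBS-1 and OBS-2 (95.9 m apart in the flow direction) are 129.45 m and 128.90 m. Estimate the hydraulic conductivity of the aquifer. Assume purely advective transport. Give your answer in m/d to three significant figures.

38.5 m/d

Hydraulic gradient i = (129.45 − 128.90) / 95.9 = 0.55 / 95.9 = 0.005735
t = 1.24 years = 452.6 d
v = L / t = 303 / 452.6 = 0.6695 m/d
K = v · n / i = 0.6695 × 0.33 / 0.005735 = 38.5 m/d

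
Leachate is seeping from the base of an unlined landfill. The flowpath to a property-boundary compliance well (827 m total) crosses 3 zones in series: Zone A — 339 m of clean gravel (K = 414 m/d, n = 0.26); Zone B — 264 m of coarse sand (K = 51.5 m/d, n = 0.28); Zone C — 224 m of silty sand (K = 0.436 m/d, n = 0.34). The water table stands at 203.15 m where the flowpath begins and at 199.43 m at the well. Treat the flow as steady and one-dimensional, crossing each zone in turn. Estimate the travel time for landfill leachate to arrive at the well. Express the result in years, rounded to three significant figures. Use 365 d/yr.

Total head drop ΔH = 203.15 − 199.43 = 3.72 m
Steady 1-D flow in series ⇒ the Darcy flux q is identical in every zone and the zone head losses add (resistances L/K in series).
Σ(L/K) = 339/414 + 264/51.5 + 224/0.436 = 0.8188 + 5.126 + 513.8 = 519.7 d
q = ΔH / Σ(L/K) = 3.72 / 519.7 = 0.007158 m/d (same in every zone)
Zone A: v = q/n = 0.007158/0.26 = 0.02753 m/d → t_A = 339/0.02753 = 12310 d
Zone B: v = q/n = 0.007158/0.28 = 0.02556 m/d → t_B = 264/0.02556 = 10330 d
Zone C: v = q/n = 0.007158/0.34 = 0.02105 m/d → t_C = 224/0.02105 = 10640 d
Total t = 12310 + 10330 + 10640 = 33280 d
   = 33280 / 365 = 91.2 yr

91.2 years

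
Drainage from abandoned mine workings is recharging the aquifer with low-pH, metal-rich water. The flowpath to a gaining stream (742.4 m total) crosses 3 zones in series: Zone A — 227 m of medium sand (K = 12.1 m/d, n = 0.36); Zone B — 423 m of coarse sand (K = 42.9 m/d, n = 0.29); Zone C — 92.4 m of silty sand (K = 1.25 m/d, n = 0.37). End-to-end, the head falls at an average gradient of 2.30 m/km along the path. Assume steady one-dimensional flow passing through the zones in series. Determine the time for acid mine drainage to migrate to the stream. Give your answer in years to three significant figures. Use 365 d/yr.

Continuity: the same q passes through each zone, so ΔH = q·Σ(L_j/K_j) — the zones act as resistances in series.
Σ(L/K) = 227/12.1 + 423/42.9 + 92.4/1.25 = 18.76 + 9.860 + 73.92 = 102.5 d
K_eq = L_total / Σ(L/K) = 742.4 / 102.5 = 7.240 m/d
q = K_eq · i = 7.240 × 0.0023 = 0.01665 m/d (same in every zone)
Zone A: v = q/n = 0.01665/0.36 = 0.04626 m/d → t_A = 227/0.04626 = 4907 d
Zone B: v = q/n = 0.01665/0.29 = 0.05742 m/d → t_B = 423/0.05742 = 7367 d
Zone C: v = q/n = 0.01665/0.37 = 0.04501 m/d → t_C = 92.4/0.04501 = 2053 d
Total t = 4907 + 7367 + 2053 = 14330 d
   = 14330 / 365 = 39.3 yr

39.3 years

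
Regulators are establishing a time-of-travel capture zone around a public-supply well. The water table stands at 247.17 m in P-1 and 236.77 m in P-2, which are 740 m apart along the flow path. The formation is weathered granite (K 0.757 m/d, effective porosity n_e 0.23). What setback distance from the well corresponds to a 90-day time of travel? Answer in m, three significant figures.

Hydraulic gradient i = (247.17 − 236.77) / 740 = 10.40 / 740 = 0.01405
Darcy flux q = K·i = 0.757 × 0.01405 = 0.01064 m/d
Average linear velocity = 0.01064 / 0.23 = 0.04626 m/d
L = v × T = 0.04626 × 90 = 4.163 m

4.16 m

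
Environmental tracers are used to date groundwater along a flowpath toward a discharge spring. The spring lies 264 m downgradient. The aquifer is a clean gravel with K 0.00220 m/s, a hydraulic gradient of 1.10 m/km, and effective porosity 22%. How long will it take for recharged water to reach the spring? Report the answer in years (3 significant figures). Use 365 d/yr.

0.761 years

K = 0.00220 m/s × 86400 s/d = 190.1 m/d
q = Ki = 190.1 × 0.0011 = 0.2091 m/d
v_s = q/n_e = 0.2091/0.22 = 0.9504 m/d
t = L / v = 264 / 0.9504 = 277.8 d
   = 277.8 / 365 = 0.761 yr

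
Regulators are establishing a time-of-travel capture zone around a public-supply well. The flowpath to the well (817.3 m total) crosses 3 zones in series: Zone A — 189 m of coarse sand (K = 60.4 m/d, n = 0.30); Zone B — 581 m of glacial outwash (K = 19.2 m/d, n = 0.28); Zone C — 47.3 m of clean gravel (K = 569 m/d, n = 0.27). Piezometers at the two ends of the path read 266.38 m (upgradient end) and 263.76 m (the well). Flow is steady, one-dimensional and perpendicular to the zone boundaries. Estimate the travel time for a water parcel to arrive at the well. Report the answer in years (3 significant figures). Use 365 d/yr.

8.13 years

Total head drop ΔH = 266.38 − 263.76 = 2.62 m
Continuity: the same q passes through each zone, so ΔH = q·Σ(L_j/K_j) — the zones act as resistances in series.
Σ(L/K) = 189/60.4 + 581/19.2 + 47.3/569 = 3.129 + 30.26 + 0.08313 = 33.47 d
q = ΔH / Σ(L/K) = 2.62 / 33.47 = 0.07827 m/d (same in every zone)
Zone A: v = q/n = 0.07827/0.30 = 0.2609 m/d → t_A = 189/0.2609 = 724.4 d
Zone B: v = q/n = 0.07827/0.28 = 0.2795 m/d → t_B = 581/0.2795 = 2078 d
Zone C: v = q/n = 0.07827/0.27 = 0.2899 m/d → t_C = 47.3/0.2899 = 163.2 d
Total t = 724.4 + 2078 + 163.2 = 2966 d
   = 2966 / 365 = 8.13 yr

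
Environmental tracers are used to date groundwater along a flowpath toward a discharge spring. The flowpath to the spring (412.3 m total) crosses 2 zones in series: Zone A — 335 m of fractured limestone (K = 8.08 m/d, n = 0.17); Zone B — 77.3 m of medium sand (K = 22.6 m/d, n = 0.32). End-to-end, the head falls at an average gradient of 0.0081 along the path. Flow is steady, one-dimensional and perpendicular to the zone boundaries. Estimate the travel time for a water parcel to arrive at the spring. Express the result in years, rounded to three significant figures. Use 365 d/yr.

3.01 years

Steady 1-D flow in series ⇒ the Darcy flux q is identical in every zone and the zone head losses add (resistances L/K in series).
Σ(L/K) = 335/8.08 + 77.3/22.6 = 41.46 + 3.420 = 44.88 d
K_eq = L_total / Σ(L/K) = 412.3 / 44.88 = 9.187 m/d
q = K_eq · i = 9.187 × 0.0081 = 0.07441 m/d (same in every zone)
Zone A: v = q/n = 0.07441/0.17 = 0.4377 m/d → t_A = 335/0.4377 = 765.3 d
Zone B: v = q/n = 0.07441/0.32 = 0.2325 m/d → t_B = 77.3/0.2325 = 332.4 d
Total t = 765.3 + 332.4 = 1098 d
   = 1098 / 365 = 3.01 yr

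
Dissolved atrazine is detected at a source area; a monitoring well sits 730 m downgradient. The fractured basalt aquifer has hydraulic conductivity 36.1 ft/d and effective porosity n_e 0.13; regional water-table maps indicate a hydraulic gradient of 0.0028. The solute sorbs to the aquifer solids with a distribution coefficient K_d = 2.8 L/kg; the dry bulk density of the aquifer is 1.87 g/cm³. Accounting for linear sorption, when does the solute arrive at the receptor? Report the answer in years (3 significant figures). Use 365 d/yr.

K = 36.1 ft/d × 0.3048 = 11.00 m/d
Specific discharge q = 11.00 × 0.0028 = 0.03081 m/d
v_s = q/n_e = 0.03081/0.13 = 0.2370 m/d
Retardation R = 1 + ρ_b·K_d/n = 1 + 1.87×2.8/0.13 = 41.28
Contaminant velocity v_c = v/R = 0.2370/41.28 = 0.005742 m/d
t = L/v_c = 730/0.005742 = 127100 d
   = 127100/365 = 348 yr

348 years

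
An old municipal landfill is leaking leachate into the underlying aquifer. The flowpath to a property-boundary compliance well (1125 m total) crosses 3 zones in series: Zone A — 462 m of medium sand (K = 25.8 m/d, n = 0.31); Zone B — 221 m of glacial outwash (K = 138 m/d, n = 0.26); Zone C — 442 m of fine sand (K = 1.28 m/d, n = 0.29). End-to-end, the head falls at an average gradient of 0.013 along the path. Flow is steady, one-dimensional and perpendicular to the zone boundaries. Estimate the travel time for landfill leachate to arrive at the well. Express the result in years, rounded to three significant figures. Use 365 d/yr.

Continuity: the same q passes through each zone, so ΔH = q·Σ(L_j/K_j) — the zones act as resistances in series.
Σ(L/K) = 462/25.8 + 221/138 + 442/1.28 = 17.91 + 1.601 + 345.3 = 364.8 d
K_eq = L_total / Σ(L/K) = 1125 / 364.8 = 3.084 m/d
q = K_eq · i = 3.084 × 0.013 = 0.04009 m/d (same in every zone)
Zone A: v = q/n = 0.04009/0.31 = 0.1293 m/d → t_A = 462/0.1293 = 3573 d
Zone B: v = q/n = 0.04009/0.26 = 0.1542 m/d → t_B = 221/0.1542 = 1433 d
Zone C: v = q/n = 0.04009/0.29 = 0.1382 m/d → t_C = 442/0.1382 = 3197 d
Total t = 3573 + 1433 + 3197 = 8203 d
   = 8203 / 365 = 22.5 yr

22.5 years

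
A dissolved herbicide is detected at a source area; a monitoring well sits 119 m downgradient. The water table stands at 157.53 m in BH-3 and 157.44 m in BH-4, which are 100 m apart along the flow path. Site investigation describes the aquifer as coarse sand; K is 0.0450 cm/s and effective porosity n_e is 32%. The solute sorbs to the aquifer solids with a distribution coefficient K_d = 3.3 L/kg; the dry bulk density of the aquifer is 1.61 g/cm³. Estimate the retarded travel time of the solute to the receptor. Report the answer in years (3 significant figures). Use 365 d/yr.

52.5 years

Hydraulic gradient i = (157.53 − 157.44) / 100 = 0.09 / 100 = 9.000e-4
K = 0.0450 cm/s × 864 = 38.88 m/d
q = Ki = 38.88 × 9.000e-4 = 0.03499 m/d
Average linear velocity = 0.03499 / 0.32 = 0.1093 m/d
Retardation R = 1 + ρ_b·K_d/n = 1 + 1.61×3.3/0.32 = 17.60
Contaminant velocity v_c = v/R = 0.1093/17.60 = 0.006212 m/d
t = L/v_c = 119/0.006212 = 19160 d
   = 19160/365 = 52.5 yr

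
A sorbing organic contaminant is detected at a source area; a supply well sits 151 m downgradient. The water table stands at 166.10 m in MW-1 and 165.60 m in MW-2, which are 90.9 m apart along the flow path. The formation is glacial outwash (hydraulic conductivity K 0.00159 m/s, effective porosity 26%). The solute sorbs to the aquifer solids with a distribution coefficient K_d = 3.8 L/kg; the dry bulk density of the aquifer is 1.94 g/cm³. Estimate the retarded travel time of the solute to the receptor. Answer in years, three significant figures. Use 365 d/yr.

Hydraulic gradient i = (166.10 − 165.60) / 90.9 = 0.50 / 90.9 = 0.005501
K = 0.00159 m/s × 86400 s/d = 137.4 m/d
q = Ki = 137.4 × 0.005501 = 0.7556 m/d
Average linear velocity = 0.7556 / 0.26 = 2.906 m/d
Retardation R = 1 + ρ_b·K_d/n = 1 + 1.94×3.8/0.26 = 29.35
Contaminant velocity v_c = v/R = 2.906/29.35 = 0.09901 m/d
t = L/v_c = 151/0.09901 = 1525 d
   = 1525/365 = 4.18 yr

4.18 years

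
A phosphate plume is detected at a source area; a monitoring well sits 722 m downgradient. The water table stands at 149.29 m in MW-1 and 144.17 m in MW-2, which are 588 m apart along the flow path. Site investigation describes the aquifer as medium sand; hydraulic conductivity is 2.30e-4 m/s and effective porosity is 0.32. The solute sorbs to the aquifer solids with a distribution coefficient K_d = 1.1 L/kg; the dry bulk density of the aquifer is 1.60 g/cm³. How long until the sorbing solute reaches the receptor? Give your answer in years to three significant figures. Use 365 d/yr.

23.8 years

Hydraulic gradient i = (149.29 − 144.17) / 588 = 5.12 / 588 = 0.008707
K = 2.30e-4 m/s × 86400 s/d = 19.87 m/d
q = Ki = 19.87 × 0.008707 = 0.1730 m/d
v = Ki/n = 19.87·0.008707/0.32 = 0.5407 m/d
Retardation R = 1 + ρ_b·K_d/n = 1 + 1.60×1.1/0.32 = 6.500
Contaminant velocity v_c = v/R = 0.5407/6.500 = 0.08319 m/d
t = L/v_c = 722/0.08319 = 8679 d
   = 8679/365 = 23.8 yr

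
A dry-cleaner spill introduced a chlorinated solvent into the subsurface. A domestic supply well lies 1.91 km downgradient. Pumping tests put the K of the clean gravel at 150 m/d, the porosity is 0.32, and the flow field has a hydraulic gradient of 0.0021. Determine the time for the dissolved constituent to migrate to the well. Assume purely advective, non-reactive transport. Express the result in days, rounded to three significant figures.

Specific discharge q = 150 × 0.0021 = 0.3150 m/d
v = Ki/n = 150·0.0021/0.32 = 0.9844 m/d
L = 1.91 km = 1910 m
t = L / v = 1910 / 0.9844 = 1940 d

1940 days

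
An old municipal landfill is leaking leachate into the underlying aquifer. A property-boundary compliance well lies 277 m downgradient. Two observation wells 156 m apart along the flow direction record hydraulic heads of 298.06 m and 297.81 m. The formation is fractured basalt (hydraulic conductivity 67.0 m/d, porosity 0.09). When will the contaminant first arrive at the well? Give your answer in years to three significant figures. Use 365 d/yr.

Hydraulic gradient i = (298.06 − 297.81) / 156 = 0.25 / 156 = 0.001603
Specific discharge q = 67.0 × 0.001603 = 0.1074 m/d
v = Ki/n = 67.0·0.001603/0.09 = 1.193 m/d
t = L / v = 277 / 1.193 = 232.2 d
   = 232.2 / 365 = 0.636 yr

0.636 years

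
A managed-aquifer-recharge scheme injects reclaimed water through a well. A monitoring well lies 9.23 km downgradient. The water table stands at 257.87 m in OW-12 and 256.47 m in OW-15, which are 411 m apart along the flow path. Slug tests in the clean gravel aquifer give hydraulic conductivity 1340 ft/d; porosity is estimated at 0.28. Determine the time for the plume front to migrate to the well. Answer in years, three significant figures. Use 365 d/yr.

Hydraulic gradient i = (257.87 − 256.47) / 411 = 1.40 / 411 = 0.003406
K = 1340 ft/d × 0.3048 = 408.4 m/d
Specific discharge q = 408.4 × 0.003406 = 1.391 m/d
v_s = q/n_e = 1.391/0.28 = 4.969 m/d
L = 9.23 km = 9230 m
t = L / v = 9230 / 4.969 = 1858 d
   = 1858 / 365 = 5.09 yr

5.09 years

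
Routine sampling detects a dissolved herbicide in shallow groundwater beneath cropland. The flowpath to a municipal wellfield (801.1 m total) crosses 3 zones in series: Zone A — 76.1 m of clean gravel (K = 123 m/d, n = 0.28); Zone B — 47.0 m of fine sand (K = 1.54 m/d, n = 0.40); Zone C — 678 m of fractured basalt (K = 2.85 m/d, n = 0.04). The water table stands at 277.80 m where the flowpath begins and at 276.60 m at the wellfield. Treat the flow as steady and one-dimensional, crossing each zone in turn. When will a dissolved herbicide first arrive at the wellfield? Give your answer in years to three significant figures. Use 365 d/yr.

41.3 years

Total head drop ΔH = 277.80 − 276.60 = 1.20 m
Steady 1-D flow in series ⇒ the Darcy flux q is identical in every zone and the zone head losses add (resistances L/K in series).
Σ(L/K) = 76.1/123 + 47.0/1.54 + 678/2.85 = 0.6187 + 30.52 + 237.9 = 269.0 d
q = ΔH / Σ(L/K) = 1.20 / 269.0 = 0.004460 m/d (same in every zone)
Zone A: v = q/n = 0.004460/0.28 = 0.01593 m/d → t_A = 76.1/0.01593 = 4777 d
Zone B: v = q/n = 0.004460/0.40 = 0.01115 m/d → t_B = 47.0/0.01115 = 4215 d
Zone C: v = q/n = 0.004460/0.04 = 0.1115 m/d → t_C = 678/0.1115 = 6080 d
Total t = 4777 + 4215 + 6080 = 15070 d
   = 15070 / 365 = 41.3 yr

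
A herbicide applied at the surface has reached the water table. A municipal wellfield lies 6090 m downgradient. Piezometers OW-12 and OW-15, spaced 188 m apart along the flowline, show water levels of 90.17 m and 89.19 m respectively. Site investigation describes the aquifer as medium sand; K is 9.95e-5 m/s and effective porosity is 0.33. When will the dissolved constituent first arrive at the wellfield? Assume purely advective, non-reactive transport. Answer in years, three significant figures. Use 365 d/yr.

123 years

Hydraulic gradient i = (90.17 − 89.19) / 188 = 0.98 / 188 = 0.005213
K = 9.95e-5 m/s × 86400 s/d = 8.597 m/d
Darcy flux q = K·i = 8.597 × 0.005213 = 0.04481 m/d
Seepage velocity v = q / n = 0.04481 / 0.33 = 0.1358 m/d
t = L / v = 6090 / 0.1358 = 44850 d
   = 44850 / 365 = 123 yr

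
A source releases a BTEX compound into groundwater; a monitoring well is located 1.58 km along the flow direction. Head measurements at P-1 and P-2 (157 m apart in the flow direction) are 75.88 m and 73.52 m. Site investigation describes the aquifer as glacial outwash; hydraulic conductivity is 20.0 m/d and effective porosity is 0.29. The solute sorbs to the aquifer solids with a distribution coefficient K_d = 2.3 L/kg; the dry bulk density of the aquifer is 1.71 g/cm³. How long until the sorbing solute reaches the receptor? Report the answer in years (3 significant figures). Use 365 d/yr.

60.8 years

Hydraulic gradient i = (75.88 − 73.52) / 157 = 2.36 / 157 = 0.01503
Darcy flux q = K·i = 20.0 × 0.01503 = 0.3006 m/d
Average linear velocity = 0.3006 / 0.29 = 1.037 m/d
Retardation R = 1 + ρ_b·K_d/n = 1 + 1.71×2.3/0.29 = 14.56
Contaminant velocity v_c = v/R = 1.037/14.56 = 0.07119 m/d
L = 1.58 km = 1580 m
t = L/v_c = 1580/0.07119 = 22190 d
   = 22190/365 = 60.8 yr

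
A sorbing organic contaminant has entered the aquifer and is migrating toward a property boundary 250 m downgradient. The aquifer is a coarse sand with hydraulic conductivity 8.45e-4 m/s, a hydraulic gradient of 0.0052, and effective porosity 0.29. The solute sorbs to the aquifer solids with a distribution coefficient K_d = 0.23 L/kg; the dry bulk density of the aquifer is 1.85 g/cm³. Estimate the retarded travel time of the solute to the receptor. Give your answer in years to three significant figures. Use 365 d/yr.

K = 8.45e-4 m/s × 86400 s/d = 73.01 m/d
Specific discharge q = 73.01 × 0.0052 = 0.3796 m/d
v = Ki/n = 73.01·0.0052/0.29 = 1.309 m/d
Retardation R = 1 + ρ_b·K_d/n = 1 + 1.85×0.23/0.29 = 2.467
Contaminant velocity v_c = v/R = 1.309/2.467 = 0.5306 m/d
t = L/v_c = 250/0.5306 = 471.2 d
   = 471.2/365 = 1.29 yr

1.29 years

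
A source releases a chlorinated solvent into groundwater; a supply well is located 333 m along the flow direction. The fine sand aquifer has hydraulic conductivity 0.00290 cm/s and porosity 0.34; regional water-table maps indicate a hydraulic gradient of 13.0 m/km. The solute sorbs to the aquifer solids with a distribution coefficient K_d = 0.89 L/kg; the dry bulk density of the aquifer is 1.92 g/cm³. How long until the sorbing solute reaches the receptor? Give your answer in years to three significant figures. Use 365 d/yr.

57.4 years

K = 0.00290 cm/s × 864 = 2.506 m/d
Darcy flux q = K·i = 2.506 × 0.013 = 0.03257 m/d
Average linear velocity = 0.03257 / 0.34 = 0.09580 m/d
Retardation R = 1 + ρ_b·K_d/n = 1 + 1.92×0.89/0.34 = 6.026
Contaminant velocity v_c = v/R = 0.09580/6.026 = 0.01590 m/d
t = L/v_c = 333/0.01590 = 20950 d
   = 20950/365 = 57.4 yr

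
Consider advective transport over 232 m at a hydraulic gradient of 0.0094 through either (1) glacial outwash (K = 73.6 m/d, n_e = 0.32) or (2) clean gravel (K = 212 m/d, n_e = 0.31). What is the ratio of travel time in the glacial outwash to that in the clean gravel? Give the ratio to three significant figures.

2.97

Unit 1 (glacial outwash): v = 73.6×0.0094/0.32 = 2.162 m/d, t = 232/2.162 = 107.3 d
Unit 2 (clean gravel): v = 212×0.0094/0.31 = 6.428 m/d, t = 232/6.428 = 36.09 d
t(glacial outwash) / t(clean gravel) = 107.3/36.09 = 2.97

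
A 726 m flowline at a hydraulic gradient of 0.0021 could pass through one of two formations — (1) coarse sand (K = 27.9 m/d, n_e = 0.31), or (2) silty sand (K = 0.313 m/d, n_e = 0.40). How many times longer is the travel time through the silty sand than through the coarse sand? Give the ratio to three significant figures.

Unit 1 (coarse sand): v = 27.9×0.0021/0.31 = 0.1890 m/d, t = 726/0.1890 = 3841 d
Unit 2 (silty sand): v = 0.313×0.0021/0.40 = 0.001643 m/d, t = 726/0.001643 = 441800 d
t(silty sand) / t(coarse sand) = 441800/3841 = 115

115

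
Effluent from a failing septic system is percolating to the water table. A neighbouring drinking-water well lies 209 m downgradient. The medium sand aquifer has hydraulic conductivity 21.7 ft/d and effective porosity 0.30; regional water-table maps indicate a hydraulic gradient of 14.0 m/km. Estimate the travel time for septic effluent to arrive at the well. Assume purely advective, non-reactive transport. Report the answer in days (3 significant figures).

677 days

K = 21.7 ft/d × 0.3048 = 6.614 m/d
q = Ki = 6.614 × 0.014 = 0.09260 m/d
v = Ki/n = 6.614·0.014/0.30 = 0.3087 m/d
t = L / v = 209 / 0.3087 = 677.1 d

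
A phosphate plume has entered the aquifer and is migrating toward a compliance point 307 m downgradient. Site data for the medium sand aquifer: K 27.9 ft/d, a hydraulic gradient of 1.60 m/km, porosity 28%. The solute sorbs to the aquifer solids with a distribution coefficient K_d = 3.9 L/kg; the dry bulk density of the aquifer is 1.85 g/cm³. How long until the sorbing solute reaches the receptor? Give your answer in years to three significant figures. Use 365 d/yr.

463 years

K = 27.9 ft/d × 0.3048 = 8.504 m/d
Darcy flux q = K·i = 8.504 × 0.0016 = 0.01361 m/d
Seepage velocity v = q / n = 0.01361 / 0.28 = 0.04859 m/d
Retardation R = 1 + ρ_b·K_d/n = 1 + 1.85×3.9/0.28 = 26.77
Contaminant velocity v_c = v/R = 0.04859/26.77 = 0.001815 m/d
t = L/v_c = 307/0.001815 = 169100 d
   = 169100/365 = 463 yr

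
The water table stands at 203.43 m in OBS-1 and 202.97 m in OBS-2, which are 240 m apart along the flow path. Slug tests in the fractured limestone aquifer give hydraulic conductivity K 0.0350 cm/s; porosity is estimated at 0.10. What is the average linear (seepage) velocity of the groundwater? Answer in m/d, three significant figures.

0.580 m/d

Hydraulic gradient i = (203.43 − 202.97) / 240 = 0.46 / 240 = 0.001917
K = 0.0350 cm/s × 864 = 30.24 m/d
Darcy flux q = K·i = 30.24 × 0.001917 = 0.05796 m/d
v = Ki/n = 30.24·0.001917/0.10 = 0.5796 m/d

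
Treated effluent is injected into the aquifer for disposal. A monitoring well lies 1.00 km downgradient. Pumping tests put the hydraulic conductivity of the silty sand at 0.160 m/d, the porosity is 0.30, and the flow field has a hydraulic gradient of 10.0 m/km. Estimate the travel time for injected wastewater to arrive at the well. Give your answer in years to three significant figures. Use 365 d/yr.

q = Ki = 0.160 × 0.010 = 0.001600 m/d
v_s = q/n_e = 0.001600/0.30 = 0.005333 m/d
L = 1.00 km = 1000 m
t = L / v = 1000 / 0.005333 = 187500 d
   = 187500 / 365 = 514 yr

514 years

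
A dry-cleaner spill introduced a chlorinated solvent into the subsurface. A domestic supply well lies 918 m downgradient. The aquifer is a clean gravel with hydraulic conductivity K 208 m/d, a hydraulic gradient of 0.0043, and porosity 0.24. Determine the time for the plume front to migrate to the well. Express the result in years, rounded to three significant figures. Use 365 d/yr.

0.675 years

Specific discharge q = 208 × 0.0043 = 0.8944 m/d
v_s = q/n_e = 0.8944/0.24 = 3.727 m/d
t = L / v = 918 / 3.727 = 246.3 d
   = 246.3 / 365 = 0.675 yr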